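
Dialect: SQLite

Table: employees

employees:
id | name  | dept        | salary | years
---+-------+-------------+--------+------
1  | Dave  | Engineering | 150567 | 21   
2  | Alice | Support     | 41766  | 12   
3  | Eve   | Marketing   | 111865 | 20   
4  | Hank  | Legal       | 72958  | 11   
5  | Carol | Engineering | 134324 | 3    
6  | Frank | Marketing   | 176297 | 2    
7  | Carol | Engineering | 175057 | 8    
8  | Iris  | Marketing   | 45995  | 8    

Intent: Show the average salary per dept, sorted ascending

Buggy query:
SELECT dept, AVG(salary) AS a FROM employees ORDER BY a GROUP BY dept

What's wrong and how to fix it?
Bug: GROUP BY must precede ORDER BY

Fix: Move ORDER BY to the end, after GROUP BY

Corrected query:
SELECT dept, AVG(salary) AS a FROM employees GROUP BY dept ORDER BY a

Result:
dept        | a            
------------+--------------
Support     | 41766        
Legal       | 72958        
Marketing   | 111385.666667
Engineering | 153316       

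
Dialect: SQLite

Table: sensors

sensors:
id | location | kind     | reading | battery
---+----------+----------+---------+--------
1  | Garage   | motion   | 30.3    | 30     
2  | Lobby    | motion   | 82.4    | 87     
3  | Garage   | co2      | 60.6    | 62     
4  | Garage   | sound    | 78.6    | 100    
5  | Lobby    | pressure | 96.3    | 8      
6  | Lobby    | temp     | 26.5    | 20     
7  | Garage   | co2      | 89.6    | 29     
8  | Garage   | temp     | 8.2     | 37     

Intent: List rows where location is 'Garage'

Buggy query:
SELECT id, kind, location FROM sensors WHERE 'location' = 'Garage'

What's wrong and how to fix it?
Bug: 'location' in single quotes is a string literal, not the column; the comparison is literal-vs-literal and never true

Fix: Reference the column as location without single quotes

Corrected query:
SELECT id, kind, location FROM sensors WHERE location = 'Garage'

Result:
id | kind   | location
---+--------+---------
1  | motion | Garage  
3  | co2    | Garage  
4  | sound  | Garage  
7  | co2    | Garage  
8  | temp   | Garage  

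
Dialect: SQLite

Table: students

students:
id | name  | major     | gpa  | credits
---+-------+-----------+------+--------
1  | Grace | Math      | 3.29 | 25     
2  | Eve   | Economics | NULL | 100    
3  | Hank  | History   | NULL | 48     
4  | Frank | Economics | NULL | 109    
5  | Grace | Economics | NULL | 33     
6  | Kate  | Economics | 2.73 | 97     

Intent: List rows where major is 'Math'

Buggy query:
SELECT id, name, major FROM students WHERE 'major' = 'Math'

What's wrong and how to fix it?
Bug: 'major' in single quotes is a string literal, not the column; the comparison is literal-vs-literal and never true

Fix: Remove the quotes around the column name (or use double quotes for an identifier)

Corrected query:
SELECT id, name, major FROM students WHERE major = 'Math'

Result:
id | name  | major
---+-------+------
1  | Grace | Math 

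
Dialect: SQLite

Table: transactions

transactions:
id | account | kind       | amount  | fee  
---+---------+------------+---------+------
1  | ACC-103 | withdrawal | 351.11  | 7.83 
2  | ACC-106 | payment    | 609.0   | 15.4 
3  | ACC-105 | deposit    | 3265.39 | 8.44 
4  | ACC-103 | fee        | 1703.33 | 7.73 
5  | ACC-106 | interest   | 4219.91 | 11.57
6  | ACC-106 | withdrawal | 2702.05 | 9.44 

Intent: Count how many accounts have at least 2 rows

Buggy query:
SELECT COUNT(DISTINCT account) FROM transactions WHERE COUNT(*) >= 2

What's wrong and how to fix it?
Bug: WHERE filters individual rows, not groups, so a group-level COUNT is invalid there

Fix: Use a subquery that GROUPs and filters with HAVING, then count its rows

Corrected query:
SELECT COUNT(*) FROM (SELECT account FROM transactions GROUP BY account HAVING COUNT(*) >= 2)

Result:
COUNT(*)
--------
2       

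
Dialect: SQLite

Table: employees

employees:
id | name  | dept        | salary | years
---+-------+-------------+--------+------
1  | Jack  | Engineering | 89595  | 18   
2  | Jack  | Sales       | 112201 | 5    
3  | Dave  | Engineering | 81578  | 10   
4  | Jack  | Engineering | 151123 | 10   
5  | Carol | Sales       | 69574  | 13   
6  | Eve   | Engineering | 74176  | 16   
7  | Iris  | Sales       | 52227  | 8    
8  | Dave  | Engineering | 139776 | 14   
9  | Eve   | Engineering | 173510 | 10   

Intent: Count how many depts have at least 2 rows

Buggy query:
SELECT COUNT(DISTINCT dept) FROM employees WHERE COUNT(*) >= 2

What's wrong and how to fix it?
Bug: WHERE filters individual rows, not groups, so a group-level COUNT is invalid there

Fix: Use a subquery that GROUPs and filters with HAVING, then count its rows

Corrected query:
SELECT COUNT(*) FROM (SELECT dept FROM employees GROUP BY dept HAVING COUNT(*) >= 2)

Result:
COUNT(*)
--------
2       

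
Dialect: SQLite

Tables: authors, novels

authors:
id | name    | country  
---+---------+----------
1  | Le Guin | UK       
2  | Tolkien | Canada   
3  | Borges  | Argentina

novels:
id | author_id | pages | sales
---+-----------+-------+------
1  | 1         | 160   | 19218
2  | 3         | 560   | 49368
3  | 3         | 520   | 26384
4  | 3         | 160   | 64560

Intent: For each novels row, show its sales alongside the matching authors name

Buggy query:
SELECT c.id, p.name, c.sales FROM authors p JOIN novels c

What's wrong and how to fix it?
Bug: JOIN with no ON clause produces a cartesian product; every novels row pairs with every authors row

Fix: Specify the join condition linking the foreign key to the parent id

Corrected query:
SELECT c.id, p.name, c.sales FROM authors p JOIN novels c ON c.author_id = p.id

Result:
id | name    | sales
---+---------+------
1  | Le Guin | 19218
2  | Borges  | 49368
3  | Borges  | 26384
4  | Borges  | 64560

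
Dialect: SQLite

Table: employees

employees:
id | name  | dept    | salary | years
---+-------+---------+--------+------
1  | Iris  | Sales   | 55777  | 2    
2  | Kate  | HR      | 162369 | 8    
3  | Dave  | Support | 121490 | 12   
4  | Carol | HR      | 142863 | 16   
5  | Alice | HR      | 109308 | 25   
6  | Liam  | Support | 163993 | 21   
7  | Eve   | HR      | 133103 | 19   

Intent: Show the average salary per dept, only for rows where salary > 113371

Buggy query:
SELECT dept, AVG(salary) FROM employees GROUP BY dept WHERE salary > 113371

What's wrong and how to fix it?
Bug: WHERE cannot follow GROUP BY

Fix: Move the WHERE clause before GROUP BY

Corrected query:
SELECT dept, AVG(salary) FROM employees WHERE salary > 113371 GROUP BY dept

Result:
dept    | AVG(salary)  
--------+--------------
HR      | 146111.666667
Support | 142741.5     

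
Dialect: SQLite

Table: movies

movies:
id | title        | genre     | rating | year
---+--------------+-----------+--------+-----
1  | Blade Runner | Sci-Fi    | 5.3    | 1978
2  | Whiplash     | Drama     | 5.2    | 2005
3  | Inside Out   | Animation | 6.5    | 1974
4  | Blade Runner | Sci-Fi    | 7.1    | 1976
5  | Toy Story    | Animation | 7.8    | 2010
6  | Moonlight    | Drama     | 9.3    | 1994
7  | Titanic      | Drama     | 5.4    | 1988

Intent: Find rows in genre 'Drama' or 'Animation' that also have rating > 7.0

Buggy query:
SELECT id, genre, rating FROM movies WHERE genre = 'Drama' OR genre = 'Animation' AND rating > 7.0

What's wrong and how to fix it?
Bug: AND binds tighter than OR, so this parses as genre = 'Drama' OR (genre = 'Animation' AND rating > 7.0)

Fix: Add parentheses around the OR so the AND applies to both alternatives

Corrected query:
SELECT id, genre, rating FROM movies WHERE (genre = 'Drama' OR genre = 'Animation') AND rating > 7.0

Result:
id | genre     | rating
---+-----------+-------
5  | Animation | 7.8   
6  | Drama     | 9.3   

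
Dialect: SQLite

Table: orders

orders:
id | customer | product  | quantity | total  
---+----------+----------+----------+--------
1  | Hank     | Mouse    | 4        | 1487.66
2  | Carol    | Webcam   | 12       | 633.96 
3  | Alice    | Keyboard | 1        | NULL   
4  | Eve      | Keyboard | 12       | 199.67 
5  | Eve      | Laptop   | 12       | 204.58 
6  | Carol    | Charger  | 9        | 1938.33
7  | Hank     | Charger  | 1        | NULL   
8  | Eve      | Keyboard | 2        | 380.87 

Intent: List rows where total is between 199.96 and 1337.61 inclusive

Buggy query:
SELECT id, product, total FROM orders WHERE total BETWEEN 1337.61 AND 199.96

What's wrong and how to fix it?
Bug: The bounds are reversed; BETWEEN a AND b requires a <= b to match anything

Fix: Swap the bounds so the smaller value comes first

Corrected query:
SELECT id, product, total FROM orders WHERE total BETWEEN 199.96 AND 1337.61

Result:
id | product  | total 
---+----------+-------
2  | Webcam   | 633.96
5  | Laptop   | 204.58
8  | Keyboard | 380.87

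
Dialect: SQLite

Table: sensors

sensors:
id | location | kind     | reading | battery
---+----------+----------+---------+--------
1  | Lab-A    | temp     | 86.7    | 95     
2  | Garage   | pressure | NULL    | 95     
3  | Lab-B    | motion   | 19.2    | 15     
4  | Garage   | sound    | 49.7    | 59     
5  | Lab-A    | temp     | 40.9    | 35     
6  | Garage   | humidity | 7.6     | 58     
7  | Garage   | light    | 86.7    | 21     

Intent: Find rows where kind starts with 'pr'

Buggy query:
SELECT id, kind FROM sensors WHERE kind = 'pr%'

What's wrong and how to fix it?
Bug: '=' compares the literal string including the % character; pattern matching needs LIKE

Fix: Use LIKE for wildcard pattern matching

Corrected query:
SELECT id, kind FROM sensors WHERE kind LIKE 'pr%'

Result:
id | kind    
---+---------
2  | pressure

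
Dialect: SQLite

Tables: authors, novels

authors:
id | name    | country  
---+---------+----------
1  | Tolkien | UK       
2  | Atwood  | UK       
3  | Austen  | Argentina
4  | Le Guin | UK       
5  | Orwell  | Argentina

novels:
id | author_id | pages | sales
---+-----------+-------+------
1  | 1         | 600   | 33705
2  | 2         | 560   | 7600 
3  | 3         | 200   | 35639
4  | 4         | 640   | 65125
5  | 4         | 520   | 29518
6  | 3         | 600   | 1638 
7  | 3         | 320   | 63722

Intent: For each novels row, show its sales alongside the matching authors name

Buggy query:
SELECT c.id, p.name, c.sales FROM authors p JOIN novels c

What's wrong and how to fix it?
Bug: Missing join condition: each novels row is matched to all authors rows instead of just its own

Fix: Specify the join condition linking the foreign key to the parent id

Corrected query:
SELECT c.id, p.name, c.sales FROM authors p JOIN novels c ON c.author_id = p.id

Result:
id | name    | sales
---+---------+------
1  | Tolkien | 33705
2  | Atwood  | 7600 
3  | Austen  | 35639
4  | Le Guin | 65125
5  | Le Guin | 29518
6  | Austen  | 1638 
7  | Austen  | 63722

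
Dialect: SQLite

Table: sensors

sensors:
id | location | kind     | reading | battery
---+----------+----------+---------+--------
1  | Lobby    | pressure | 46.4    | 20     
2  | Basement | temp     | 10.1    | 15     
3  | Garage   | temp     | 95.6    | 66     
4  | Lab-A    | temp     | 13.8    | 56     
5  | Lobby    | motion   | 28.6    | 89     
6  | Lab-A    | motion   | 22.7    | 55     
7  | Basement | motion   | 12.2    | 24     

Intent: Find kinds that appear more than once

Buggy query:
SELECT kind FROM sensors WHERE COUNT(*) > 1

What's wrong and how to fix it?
Bug: WHERE can't reference COUNT(*); aggregates are computed after WHERE

Fix: Group first, then use HAVING for the count condition

Corrected query:
SELECT kind FROM sensors GROUP BY kind HAVING COUNT(*) > 1

Result:
kind  
------
motion
temp  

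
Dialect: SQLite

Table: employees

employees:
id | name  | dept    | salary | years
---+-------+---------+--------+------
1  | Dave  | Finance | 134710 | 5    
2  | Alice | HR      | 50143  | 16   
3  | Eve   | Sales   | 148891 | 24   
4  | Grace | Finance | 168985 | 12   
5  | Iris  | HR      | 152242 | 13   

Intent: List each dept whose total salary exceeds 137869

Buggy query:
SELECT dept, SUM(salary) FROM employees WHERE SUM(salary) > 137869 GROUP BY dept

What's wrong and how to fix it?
Bug: WHERE runs before GROUP BY, so aggregates aren't available there

Fix: Move the aggregate condition to a HAVING clause

Corrected query:
SELECT dept, SUM(salary) FROM employees GROUP BY dept HAVING SUM(salary) > 137869

Result:
dept    | SUM(salary)
--------+------------
Finance | 303695     
HR      | 202385     
Sales   | 148891     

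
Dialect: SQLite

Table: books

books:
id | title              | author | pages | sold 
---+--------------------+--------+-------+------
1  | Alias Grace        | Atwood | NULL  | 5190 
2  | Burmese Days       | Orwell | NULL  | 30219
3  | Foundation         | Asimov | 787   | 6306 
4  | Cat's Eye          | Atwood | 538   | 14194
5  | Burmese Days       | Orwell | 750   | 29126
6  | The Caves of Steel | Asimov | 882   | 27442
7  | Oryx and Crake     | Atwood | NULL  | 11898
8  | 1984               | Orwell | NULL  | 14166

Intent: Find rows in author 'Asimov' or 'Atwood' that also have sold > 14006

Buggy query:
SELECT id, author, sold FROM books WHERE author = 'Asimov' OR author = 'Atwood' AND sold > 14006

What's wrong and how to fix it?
Bug: AND binds tighter than OR, so this parses as author = 'Asimov' OR (author = 'Atwood' AND sold > 14006)

Fix: Add parentheses around the OR so the AND applies to both alternatives

Corrected query:
SELECT id, author, sold FROM books WHERE (author = 'Asimov' OR author = 'Atwood') AND sold > 14006

Result:
id | author | sold 
---+--------+------
4  | Atwood | 14194
6  | Asimov | 27442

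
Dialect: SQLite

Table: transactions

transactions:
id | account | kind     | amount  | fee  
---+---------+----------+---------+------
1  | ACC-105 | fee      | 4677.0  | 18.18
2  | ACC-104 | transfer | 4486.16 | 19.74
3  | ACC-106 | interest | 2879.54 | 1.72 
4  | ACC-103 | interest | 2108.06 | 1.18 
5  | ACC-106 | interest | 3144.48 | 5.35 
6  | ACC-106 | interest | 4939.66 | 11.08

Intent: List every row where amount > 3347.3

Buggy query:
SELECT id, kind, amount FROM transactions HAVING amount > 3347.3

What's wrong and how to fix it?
Bug: This is a non-aggregate query (no GROUP BY, no aggregates), so in SQLite the HAVING clause is invalid here; a row-level condition belongs in WHERE

Fix: Replace HAVING with WHERE since the condition applies to individual rows

Corrected query:
SELECT id, kind, amount FROM transactions WHERE amount > 3347.3

Result:
id | kind     | amount 
---+----------+--------
1  | fee      | 4677   
2  | transfer | 4486.16
6  | interest | 4939.66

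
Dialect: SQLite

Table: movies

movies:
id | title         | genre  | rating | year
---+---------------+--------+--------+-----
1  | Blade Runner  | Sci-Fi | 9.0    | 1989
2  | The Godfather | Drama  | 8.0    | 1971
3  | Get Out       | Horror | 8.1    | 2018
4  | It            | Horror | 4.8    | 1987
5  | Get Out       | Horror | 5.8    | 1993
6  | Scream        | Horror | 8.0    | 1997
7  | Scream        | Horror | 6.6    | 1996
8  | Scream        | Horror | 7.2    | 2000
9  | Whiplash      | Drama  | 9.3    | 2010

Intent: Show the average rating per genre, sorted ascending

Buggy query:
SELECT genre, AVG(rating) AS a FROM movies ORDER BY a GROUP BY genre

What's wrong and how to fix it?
Bug: ORDER BY appears before GROUP BY; SQL clause order requires GROUP BY first

Fix: Reorder: SELECT … FROM … GROUP BY … ORDER BY …

Corrected query:
SELECT genre, AVG(rating) AS a FROM movies GROUP BY genre ORDER BY a

Result:
genre  | a   
-------+-----
Horror | 6.75
Drama  | 8.65
Sci-Fi | 9   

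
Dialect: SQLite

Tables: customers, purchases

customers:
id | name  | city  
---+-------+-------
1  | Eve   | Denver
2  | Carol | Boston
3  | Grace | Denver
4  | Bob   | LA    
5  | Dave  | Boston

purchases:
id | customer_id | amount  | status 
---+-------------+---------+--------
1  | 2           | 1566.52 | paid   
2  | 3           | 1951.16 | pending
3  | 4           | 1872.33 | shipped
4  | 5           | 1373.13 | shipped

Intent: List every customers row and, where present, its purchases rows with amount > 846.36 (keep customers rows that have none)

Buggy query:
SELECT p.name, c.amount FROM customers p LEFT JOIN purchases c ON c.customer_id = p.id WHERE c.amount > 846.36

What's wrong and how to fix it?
Bug: Filtering c.amount in WHERE discards the NULL rows produced by LEFT JOIN, turning it into an inner join

Fix: Put 'c.amount > 846.36' in the JOIN's ON clause instead of WHERE

Corrected query:
SELECT p.name, c.amount FROM customers p LEFT JOIN purchases c ON c.customer_id = p.id AND c.amount > 846.36

Result:
name  | amount 
------+--------
Eve   | NULL   
Carol | 1566.52
Grace | 1951.16
Bob   | 1872.33
Dave  | 1373.13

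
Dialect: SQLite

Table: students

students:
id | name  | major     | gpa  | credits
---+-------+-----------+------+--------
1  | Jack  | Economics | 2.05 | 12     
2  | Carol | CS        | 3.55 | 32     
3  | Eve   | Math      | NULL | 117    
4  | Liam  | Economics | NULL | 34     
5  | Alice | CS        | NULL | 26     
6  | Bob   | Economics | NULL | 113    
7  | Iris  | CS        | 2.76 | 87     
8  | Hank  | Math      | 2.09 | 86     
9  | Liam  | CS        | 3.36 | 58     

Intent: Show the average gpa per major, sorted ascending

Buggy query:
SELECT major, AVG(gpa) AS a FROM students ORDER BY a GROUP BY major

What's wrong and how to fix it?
Bug: GROUP BY must precede ORDER BY

Fix: Reorder: SELECT … FROM … GROUP BY … ORDER BY …

Corrected query:
SELECT major, AVG(gpa) AS a FROM students GROUP BY major ORDER BY a

Result:
major     | a       
----------+---------
Economics | 2.05    
Math      | 2.09    
CS        | 3.223333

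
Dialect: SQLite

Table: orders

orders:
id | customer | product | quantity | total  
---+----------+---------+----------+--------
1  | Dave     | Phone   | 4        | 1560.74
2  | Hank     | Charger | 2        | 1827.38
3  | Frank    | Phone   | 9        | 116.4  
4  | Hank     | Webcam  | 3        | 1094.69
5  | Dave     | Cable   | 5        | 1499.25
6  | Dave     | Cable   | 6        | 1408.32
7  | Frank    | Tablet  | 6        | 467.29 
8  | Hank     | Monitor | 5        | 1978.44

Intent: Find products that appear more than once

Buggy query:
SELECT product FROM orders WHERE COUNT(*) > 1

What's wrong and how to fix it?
Bug: WHERE can't reference COUNT(*); aggregates are computed after WHERE

Fix: Group first, then use HAVING for the count condition

Corrected query:
SELECT product FROM orders GROUP BY product HAVING COUNT(*) > 1

Result:
product
-------
Cable  
Phone  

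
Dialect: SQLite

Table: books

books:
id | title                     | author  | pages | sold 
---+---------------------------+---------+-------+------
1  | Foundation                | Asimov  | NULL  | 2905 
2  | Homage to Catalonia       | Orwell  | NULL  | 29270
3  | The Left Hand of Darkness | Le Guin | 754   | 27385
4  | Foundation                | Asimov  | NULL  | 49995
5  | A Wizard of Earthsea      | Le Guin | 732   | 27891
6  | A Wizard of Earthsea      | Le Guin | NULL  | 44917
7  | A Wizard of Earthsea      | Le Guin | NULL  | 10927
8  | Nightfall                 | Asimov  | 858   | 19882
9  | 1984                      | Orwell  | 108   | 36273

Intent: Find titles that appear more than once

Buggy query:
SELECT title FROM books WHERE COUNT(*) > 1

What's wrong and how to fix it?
Bug: COUNT(*) is an aggregate and cannot be used in WHERE

Fix: Group first, then use HAVING for the count condition

Corrected query:
SELECT title FROM books GROUP BY title HAVING COUNT(*) > 1

Result:
title               
--------------------
A Wizard of Earthsea
Foundation          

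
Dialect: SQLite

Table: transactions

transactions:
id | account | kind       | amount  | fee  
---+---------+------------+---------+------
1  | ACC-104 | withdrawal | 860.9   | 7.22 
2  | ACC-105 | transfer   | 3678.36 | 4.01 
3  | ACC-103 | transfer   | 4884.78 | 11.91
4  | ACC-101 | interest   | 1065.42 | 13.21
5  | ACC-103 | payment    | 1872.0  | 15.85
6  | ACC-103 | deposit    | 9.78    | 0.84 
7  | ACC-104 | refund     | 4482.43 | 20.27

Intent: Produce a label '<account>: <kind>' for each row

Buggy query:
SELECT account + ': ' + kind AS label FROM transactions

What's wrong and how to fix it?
Bug: '+' is numeric addition; on text columns SQLite converts them to 0 instead of concatenating

Fix: Use the || operator for string concatenation

Corrected query:
SELECT account || ': ' || kind AS label FROM transactions

Result:
label              
-------------------
ACC-104: withdrawal
ACC-105: transfer  
ACC-103: transfer  
ACC-101: interest  
ACC-103: payment   
ACC-103: deposit   
ACC-104: refund    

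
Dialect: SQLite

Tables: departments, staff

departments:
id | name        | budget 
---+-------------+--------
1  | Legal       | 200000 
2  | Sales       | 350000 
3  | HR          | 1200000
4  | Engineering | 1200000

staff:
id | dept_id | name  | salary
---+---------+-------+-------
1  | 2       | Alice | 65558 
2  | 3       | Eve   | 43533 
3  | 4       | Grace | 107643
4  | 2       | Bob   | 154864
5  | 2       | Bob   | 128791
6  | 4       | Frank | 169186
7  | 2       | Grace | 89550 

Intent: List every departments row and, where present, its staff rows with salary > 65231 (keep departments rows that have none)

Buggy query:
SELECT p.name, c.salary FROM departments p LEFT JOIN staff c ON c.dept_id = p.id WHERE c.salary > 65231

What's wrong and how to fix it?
Bug: Filtering c.salary in WHERE discards the NULL rows produced by LEFT JOIN, turning it into an inner join

Fix: Move the right-table condition into the ON clause so unmatched parents are kept

Corrected query:
SELECT p.name, c.salary FROM departments p LEFT JOIN staff c ON c.dept_id = p.id AND c.salary > 65231

Result:
name        | salary
------------+-------
Legal       | NULL  
Sales       | 65558 
Sales       | 89550 
Sales       | 128791
Sales       | 154864
HR          | NULL  
Engineering | 107643
Engineering | 169186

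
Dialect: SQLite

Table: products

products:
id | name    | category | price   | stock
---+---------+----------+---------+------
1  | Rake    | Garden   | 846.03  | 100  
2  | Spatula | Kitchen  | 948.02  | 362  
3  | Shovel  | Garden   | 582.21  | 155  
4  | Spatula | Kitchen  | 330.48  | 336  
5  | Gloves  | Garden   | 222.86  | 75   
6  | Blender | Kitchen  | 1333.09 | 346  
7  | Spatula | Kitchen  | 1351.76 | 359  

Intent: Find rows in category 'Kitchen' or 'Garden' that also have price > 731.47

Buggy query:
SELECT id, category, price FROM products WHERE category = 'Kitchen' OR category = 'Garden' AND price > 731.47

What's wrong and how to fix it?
Bug: AND binds tighter than OR, so this parses as category = 'Kitchen' OR (category = 'Garden' AND price > 731.47)

Fix: Add parentheses around the OR so the AND applies to both alternatives

Corrected query:
SELECT id, category, price FROM products WHERE (category = 'Kitchen' OR category = 'Garden') AND price > 731.47

Result:
id | category | price  
---+----------+--------
1  | Garden   | 846.03 
2  | Kitchen  | 948.02 
6  | Kitchen  | 1333.09
7  | Kitchen  | 1351.76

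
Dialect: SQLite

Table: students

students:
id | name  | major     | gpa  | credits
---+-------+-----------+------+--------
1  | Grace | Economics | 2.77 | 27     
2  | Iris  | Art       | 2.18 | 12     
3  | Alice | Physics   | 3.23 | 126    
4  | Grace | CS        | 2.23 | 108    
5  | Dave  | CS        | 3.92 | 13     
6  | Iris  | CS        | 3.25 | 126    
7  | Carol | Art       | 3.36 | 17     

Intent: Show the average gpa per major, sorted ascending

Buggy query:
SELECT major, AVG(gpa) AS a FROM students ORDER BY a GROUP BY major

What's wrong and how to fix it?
Bug: ORDER BY appears before GROUP BY; SQL clause order requires GROUP BY first

Fix: Move ORDER BY to the end, after GROUP BY

Corrected query:
SELECT major, AVG(gpa) AS a FROM students GROUP BY major ORDER BY a

Result:
major     | a       
----------+---------
Art       | 2.77    
Economics | 2.77    
CS        | 3.133333
Physics   | 3.23    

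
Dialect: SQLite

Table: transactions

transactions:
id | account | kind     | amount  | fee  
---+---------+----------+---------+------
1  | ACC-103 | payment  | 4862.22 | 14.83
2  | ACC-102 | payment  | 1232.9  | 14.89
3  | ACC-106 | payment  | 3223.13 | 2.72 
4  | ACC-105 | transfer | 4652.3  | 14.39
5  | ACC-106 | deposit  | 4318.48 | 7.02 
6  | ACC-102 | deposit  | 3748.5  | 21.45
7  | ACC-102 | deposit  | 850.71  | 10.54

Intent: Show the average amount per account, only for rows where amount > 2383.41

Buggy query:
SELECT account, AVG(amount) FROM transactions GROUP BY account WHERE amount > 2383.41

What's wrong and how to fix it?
Bug: Row-level WHERE must come before GROUP BY in the clause order

Fix: Move the WHERE clause before GROUP BY

Corrected query:
SELECT account, AVG(amount) FROM transactions WHERE amount > 2383.41 GROUP BY account

Result:
account | AVG(amount)
--------+------------
ACC-102 | 3748.5     
ACC-103 | 4862.22    
ACC-105 | 4652.3     
ACC-106 | 3770.805   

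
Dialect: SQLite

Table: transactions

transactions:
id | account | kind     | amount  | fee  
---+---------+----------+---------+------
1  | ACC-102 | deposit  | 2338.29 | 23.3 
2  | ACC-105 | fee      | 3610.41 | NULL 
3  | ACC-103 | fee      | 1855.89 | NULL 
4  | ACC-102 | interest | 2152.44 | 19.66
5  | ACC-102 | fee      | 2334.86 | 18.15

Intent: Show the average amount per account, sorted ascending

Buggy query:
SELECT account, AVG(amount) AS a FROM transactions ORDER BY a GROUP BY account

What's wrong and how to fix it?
Bug: ORDER BY appears before GROUP BY; SQL clause order requires GROUP BY first

Fix: Reorder: SELECT … FROM … GROUP BY … ORDER BY …

Corrected query:
SELECT account, AVG(amount) AS a FROM transactions GROUP BY account ORDER BY a

Result:
account | a          
--------+------------
ACC-103 | 1855.89    
ACC-102 | 2275.196667
ACC-105 | 3610.41    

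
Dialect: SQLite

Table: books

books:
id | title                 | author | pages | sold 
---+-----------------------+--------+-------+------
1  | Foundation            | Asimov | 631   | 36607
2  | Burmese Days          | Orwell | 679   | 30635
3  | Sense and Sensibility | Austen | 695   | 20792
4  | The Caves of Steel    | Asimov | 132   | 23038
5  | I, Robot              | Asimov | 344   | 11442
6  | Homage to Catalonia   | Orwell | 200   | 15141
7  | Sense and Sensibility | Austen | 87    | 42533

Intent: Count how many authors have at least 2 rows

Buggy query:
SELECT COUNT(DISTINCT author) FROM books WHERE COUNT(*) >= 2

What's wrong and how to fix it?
Bug: WHERE filters individual rows, not groups, so a group-level COUNT is invalid there

Fix: Use a subquery that GROUPs and filters with HAVING, then count its rows

Corrected query:
SELECT COUNT(*) FROM (SELECT author FROM books GROUP BY author HAVING COUNT(*) >= 2)

Result:
COUNT(*)
--------
3       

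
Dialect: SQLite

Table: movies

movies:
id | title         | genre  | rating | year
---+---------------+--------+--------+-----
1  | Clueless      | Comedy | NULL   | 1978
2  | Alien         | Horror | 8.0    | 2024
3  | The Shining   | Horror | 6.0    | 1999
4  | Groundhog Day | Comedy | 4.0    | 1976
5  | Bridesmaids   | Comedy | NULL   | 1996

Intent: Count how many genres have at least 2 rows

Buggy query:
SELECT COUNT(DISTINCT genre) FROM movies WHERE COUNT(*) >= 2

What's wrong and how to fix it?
Bug: WHERE filters individual rows, not groups, so a group-level COUNT is invalid there

Fix: Group first with HAVING COUNT(*) >= 2, then COUNT the resulting groups

Corrected query:
SELECT COUNT(*) FROM (SELECT genre FROM movies GROUP BY genre HAVING COUNT(*) >= 2)

Result:
COUNT(*)
--------
2       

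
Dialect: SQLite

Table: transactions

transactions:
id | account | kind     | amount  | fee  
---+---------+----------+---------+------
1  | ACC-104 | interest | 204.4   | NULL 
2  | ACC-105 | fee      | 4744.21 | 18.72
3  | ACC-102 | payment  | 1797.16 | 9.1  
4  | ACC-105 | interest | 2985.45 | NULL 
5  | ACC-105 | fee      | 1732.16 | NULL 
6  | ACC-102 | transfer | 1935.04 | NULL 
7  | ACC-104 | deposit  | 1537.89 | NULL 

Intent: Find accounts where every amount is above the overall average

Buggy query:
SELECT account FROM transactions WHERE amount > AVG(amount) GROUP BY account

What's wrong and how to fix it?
Bug: WHERE evaluates per row before aggregation, so AVG() is unavailable

Fix: Use a subquery for AVG and a HAVING MIN(...) filter so the condition holds for every row in the group

Corrected query:
SELECT account FROM transactions GROUP BY account HAVING MIN(amount) > (SELECT AVG(amount) FROM transactions)

Result:
(no rows)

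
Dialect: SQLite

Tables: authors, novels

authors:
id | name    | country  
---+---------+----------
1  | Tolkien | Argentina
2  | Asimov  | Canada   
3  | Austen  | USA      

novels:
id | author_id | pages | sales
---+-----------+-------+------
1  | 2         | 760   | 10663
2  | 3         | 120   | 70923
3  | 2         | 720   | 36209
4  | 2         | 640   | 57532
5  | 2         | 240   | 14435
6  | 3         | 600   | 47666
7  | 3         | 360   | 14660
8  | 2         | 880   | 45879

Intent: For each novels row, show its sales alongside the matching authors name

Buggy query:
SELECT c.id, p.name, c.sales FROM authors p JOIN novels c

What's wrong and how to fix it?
Bug: JOIN with no ON clause produces a cartesian product; every novels row pairs with every authors row

Fix: Add ON c.author_id = p.id to the JOIN

Corrected query:
SELECT c.id, p.name, c.sales FROM authors p JOIN novels c ON c.author_id = p.id

Result:
id | name   | sales
---+--------+------
1  | Asimov | 10663
2  | Austen | 70923
3  | Asimov | 36209
4  | Asimov | 57532
5  | Asimov | 14435
6  | Austen | 47666
7  | Austen | 14660
8  | Asimov | 45879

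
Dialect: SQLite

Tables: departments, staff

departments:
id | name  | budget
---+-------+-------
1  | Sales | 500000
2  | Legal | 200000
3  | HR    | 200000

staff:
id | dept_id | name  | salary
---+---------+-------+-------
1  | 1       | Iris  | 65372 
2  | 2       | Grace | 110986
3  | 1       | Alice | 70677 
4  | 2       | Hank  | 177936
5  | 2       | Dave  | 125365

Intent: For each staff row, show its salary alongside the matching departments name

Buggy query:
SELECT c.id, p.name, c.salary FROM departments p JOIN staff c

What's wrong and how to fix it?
Bug: JOIN with no ON clause produces a cartesian product; every staff row pairs with every departments row

Fix: Specify the join condition linking the foreign key to the parent id

Corrected query:
SELECT c.id, p.name, c.salary FROM departments p JOIN staff c ON c.dept_id = p.id

Result:
id | name  | salary
---+-------+-------
1  | Sales | 65372 
2  | Legal | 110986
3  | Sales | 70677 
4  | Legal | 177936
5  | Legal | 125365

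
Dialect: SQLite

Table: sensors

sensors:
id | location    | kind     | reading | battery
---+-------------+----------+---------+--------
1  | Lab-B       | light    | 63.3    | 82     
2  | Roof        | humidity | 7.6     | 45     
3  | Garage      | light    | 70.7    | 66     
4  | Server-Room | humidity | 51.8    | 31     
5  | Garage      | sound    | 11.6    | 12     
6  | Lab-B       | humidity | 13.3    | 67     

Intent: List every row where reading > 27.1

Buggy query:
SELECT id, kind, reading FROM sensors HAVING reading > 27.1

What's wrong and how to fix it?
Bug: This is a non-aggregate query (no GROUP BY, no aggregates), so in SQLite the HAVING clause is invalid here; a row-level condition belongs in WHERE

Fix: Replace HAVING with WHERE since the condition applies to individual rows

Corrected query:
SELECT id, kind, reading FROM sensors WHERE reading > 27.1

Result:
id | kind     | reading
---+----------+--------
1  | light    | 63.3   
3  | light    | 70.7   
4  | humidity | 51.8   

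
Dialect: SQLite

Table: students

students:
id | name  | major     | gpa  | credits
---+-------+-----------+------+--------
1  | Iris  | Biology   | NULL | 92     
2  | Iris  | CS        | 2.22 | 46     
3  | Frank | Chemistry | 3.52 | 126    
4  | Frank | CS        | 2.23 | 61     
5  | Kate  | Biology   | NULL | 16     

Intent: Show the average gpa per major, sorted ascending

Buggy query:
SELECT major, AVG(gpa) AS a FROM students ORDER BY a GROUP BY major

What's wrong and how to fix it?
Bug: GROUP BY must precede ORDER BY

Fix: Move ORDER BY to the end, after GROUP BY

Corrected query:
SELECT major, AVG(gpa) AS a FROM students GROUP BY major ORDER BY a

Result:
major     | a    
----------+------
Biology   | NULL 
CS        | 2.225
Chemistry | 3.52 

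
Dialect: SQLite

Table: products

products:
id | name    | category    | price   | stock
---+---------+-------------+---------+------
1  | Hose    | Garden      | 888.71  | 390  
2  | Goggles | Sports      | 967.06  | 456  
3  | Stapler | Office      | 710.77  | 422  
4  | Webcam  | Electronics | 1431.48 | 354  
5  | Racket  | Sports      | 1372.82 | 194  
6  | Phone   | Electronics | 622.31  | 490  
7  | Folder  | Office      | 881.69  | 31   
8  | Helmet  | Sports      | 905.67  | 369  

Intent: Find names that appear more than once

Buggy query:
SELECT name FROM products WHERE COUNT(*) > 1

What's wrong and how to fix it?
Bug: COUNT(*) is an aggregate and cannot be used in WHERE

Fix: GROUP BY name, then filter groups with HAVING COUNT(*) > 1

Corrected query:
SELECT name FROM products GROUP BY name HAVING COUNT(*) > 1

Result:
(no rows)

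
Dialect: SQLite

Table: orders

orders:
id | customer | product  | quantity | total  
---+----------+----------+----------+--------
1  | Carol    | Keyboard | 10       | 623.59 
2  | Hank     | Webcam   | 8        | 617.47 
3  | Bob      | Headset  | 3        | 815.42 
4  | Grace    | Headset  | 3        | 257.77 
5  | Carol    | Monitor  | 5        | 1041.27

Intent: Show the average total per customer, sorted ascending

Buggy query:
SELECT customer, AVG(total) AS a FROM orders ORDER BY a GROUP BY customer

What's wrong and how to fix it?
Bug: GROUP BY must precede ORDER BY

Fix: Reorder: SELECT … FROM … GROUP BY … ORDER BY …

Corrected query:
SELECT customer, AVG(total) AS a FROM orders GROUP BY customer ORDER BY a

Result:
customer | a     
---------+-------
Grace    | 257.77
Hank     | 617.47
Bob      | 815.42
Carol    | 832.43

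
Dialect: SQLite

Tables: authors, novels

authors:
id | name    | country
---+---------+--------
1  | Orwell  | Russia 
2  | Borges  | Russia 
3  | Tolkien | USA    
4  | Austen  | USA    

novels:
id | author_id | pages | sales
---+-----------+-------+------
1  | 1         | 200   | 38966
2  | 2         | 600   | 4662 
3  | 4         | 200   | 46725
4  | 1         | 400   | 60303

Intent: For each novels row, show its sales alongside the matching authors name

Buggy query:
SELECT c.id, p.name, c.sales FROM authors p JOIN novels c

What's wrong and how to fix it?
Bug: Missing join condition: each novels row is matched to all authors rows instead of just its own

Fix: Specify the join condition linking the foreign key to the parent id

Corrected query:
SELECT c.id, p.name, c.sales FROM authors p JOIN novels c ON c.author_id = p.id

Result:
id | name   | sales
---+--------+------
1  | Orwell | 38966
2  | Borges | 4662 
3  | Austen | 46725
4  | Orwell | 60303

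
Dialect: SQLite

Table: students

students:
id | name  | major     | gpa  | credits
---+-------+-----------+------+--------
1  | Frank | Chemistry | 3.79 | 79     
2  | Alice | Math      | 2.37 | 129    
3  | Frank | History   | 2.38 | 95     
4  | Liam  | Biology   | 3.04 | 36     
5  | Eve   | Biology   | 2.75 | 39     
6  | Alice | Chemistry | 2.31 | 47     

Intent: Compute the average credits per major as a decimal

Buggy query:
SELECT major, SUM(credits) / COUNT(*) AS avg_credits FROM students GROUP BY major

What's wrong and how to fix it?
Bug: Both operands are integers, so '/' performs integer division and truncates

Fix: Cast one side to REAL so the division keeps the fractional part

Corrected query:
SELECT major, SUM(credits) * 1.0 / COUNT(*) AS avg_credits FROM students GROUP BY major

Result:
major     | avg_credits
----------+------------
Biology   | 37.5       
Chemistry | 63         
History   | 95         
Math      | 129        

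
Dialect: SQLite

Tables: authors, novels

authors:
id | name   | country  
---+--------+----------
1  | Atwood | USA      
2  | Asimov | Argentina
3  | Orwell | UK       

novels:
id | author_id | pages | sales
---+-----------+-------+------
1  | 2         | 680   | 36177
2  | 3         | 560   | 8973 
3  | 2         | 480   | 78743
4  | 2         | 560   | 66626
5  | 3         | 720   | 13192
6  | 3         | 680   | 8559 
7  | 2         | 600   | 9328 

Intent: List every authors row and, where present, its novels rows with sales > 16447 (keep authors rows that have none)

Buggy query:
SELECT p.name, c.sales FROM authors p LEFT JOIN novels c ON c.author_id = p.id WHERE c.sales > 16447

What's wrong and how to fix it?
Bug: A WHERE condition on the right-hand table after LEFT JOIN drops unmatched parents

Fix: Move the right-table condition into the ON clause so unmatched parents are kept

Corrected query:
SELECT p.name, c.sales FROM authors p LEFT JOIN novels c ON c.author_id = p.id AND c.sales > 16447

Result:
name   | sales
-------+------
Atwood | NULL 
Asimov | 36177
Asimov | 66626
Asimov | 78743
Orwell | NULL 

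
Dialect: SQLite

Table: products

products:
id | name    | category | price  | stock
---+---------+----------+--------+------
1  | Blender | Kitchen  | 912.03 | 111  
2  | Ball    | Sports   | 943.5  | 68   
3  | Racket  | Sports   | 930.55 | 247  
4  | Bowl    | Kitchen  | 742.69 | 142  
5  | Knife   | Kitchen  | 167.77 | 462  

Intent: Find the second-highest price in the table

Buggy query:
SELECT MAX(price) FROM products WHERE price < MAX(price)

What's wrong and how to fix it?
Bug: MAX(price) on the right of the comparison is an aggregate-in-WHERE error

Fix: Compute the overall MAX in a subquery, then take MAX of rows below it

Corrected query:
SELECT MAX(price) FROM products WHERE price < (SELECT MAX(price) FROM products)

Result:
MAX(price)
----------
930.55    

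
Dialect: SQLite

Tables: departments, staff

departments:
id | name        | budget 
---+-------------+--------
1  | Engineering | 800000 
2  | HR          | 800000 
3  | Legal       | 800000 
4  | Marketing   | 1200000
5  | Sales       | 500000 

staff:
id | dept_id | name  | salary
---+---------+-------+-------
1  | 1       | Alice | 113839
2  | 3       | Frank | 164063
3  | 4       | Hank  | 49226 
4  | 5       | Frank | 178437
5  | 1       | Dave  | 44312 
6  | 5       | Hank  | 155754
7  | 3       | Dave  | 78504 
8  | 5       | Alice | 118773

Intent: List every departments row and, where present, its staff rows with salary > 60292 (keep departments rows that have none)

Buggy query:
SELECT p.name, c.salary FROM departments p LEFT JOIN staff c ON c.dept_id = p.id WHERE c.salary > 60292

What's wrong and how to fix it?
Bug: A WHERE condition on the right-hand table after LEFT JOIN drops unmatched parents

Fix: Move the right-table condition into the ON clause so unmatched parents are kept

Corrected query:
SELECT p.name, c.salary FROM departments p LEFT JOIN staff c ON c.dept_id = p.id AND c.salary > 60292

Result:
name        | salary
------------+-------
Engineering | 113839
HR          | NULL  
Legal       | 78504 
Legal       | 164063
Marketing   | NULL  
Sales       | 118773
Sales       | 155754
Sales       | 178437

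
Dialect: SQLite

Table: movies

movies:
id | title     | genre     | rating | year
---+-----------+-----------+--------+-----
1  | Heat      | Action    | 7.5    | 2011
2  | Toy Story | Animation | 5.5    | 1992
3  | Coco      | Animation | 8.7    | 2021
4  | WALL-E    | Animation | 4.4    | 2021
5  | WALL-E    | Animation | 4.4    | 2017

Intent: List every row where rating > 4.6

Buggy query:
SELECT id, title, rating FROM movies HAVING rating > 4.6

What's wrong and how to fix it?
Bug: HAVING filters the output of aggregation, but this query has no GROUP BY and no aggregate functions, so SQLite rejects it (HAVING clause on a non-aggregate query); the condition here is per row

Fix: Use WHERE for row-level filtering

Corrected query:
SELECT id, title, rating FROM movies WHERE rating > 4.6

Result:
id | title     | rating
---+-----------+-------
1  | Heat      | 7.5   
2  | Toy Story | 5.5   
3  | Coco      | 8.7   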